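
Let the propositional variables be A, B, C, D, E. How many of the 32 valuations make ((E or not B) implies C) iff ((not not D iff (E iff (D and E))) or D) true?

Initial set: {(((E or not B) implies C) iff ((not not D iff (E iff (D and E))) or D))}.
(((E or not B) implies C) iff ((not not D iff (E iff (D and E))) or D)): β-rule — branch into ((E or not B) implies C), ((not not D iff (E iff (D and E))) or D)  //  not ((E or not B) implies C), not ((not not D iff (E iff (D and E))) or D).
  branch 1 (add ((E or not B) implies C), ((not not D iff (E iff (D and E))) or D)):
    ((E or not B) implies C): β-rule — branch into not (E or not B)  //  C.
      branch 1.1 (add not (E or not B)):
        not (E or not B): α-rule — add not E, not not B.
        ((not not D iff (E iff (D and E))) or D): β-rule — branch into (not not D iff (E iff (D and E)))  //  D.
          branch 1.1.1 (add (not not D iff (E iff (D and E)))):
            (not not D iff (E iff (D and E))): β-rule — branch into not not D, (E iff (D and E))  //  not not not D, not (E iff (D and E)).
              branch 1.1.1.1 (add not not D, (E iff (D and E))):
                not not D: drop double negation, giving D.
                (E iff (D and E)): β-rule — branch into E, (D and E)  //  not E, not (D and E).
                  branch 1.1.1.1.1 (add E, (D and E)):
                    × closes — contains both E and not E.
                  branch 1.1.1.1.2 (add not E, not (D and E)):
                    not (D and E): β-rule — branch into not D  //  not E.
                      branch 1.1.1.1.2.1 (add not D):
                        × closes — contains both D and not D.
                      branch 1.1.1.1.2.2 (add not E):
                        ○ open, literals {B=1, D=1, E=0}.
              branch 1.1.1.2 (add not not not D, not (E iff (D and E))):
                not not not D: drop double negation, giving not D.
                not (E iff (D and E)): β-rule — branch into E, not (D and E)  //  not E, (D and E).
                  branch 1.1.1.2.1 (add E, not (D and E)):
                    × closes — contains both E and not E.
                  branch 1.1.1.2.2 (add not E, (D and E)):
                    (D and E): α-rule — add D, E.
                    × closes — contains both D and not D.
          branch 1.1.2 (add D):
            ○ open, literals {B=1, D=1, E=0}.
      branch 1.2 (add C):
        ((not not D iff (E iff (D and E))) or D): β-rule — branch into (not not D iff (E iff (D and E)))  //  D.
          branch 1.2.1 (add (not not D iff (E iff (D and E)))):
            (not not D iff (E iff (D and E))): β-rule — branch into not not D, (E iff (D and E))  //  not not not D, not (E iff (D and E)).
              branch 1.2.1.1 (add not not D, (E iff (D and E))):
                not not D: drop double negation, giving D.
                (E iff (D and E)): β-rule — branch into E, (D and E)  //  not E, not (D and E).
                  branch 1.2.1.1.1 (add E, (D and E)):
                    (D and E): α-rule — add D, E.
                    ○ open, literals {C=1, D=1, E=1}.
                  branch 1.2.1.1.2 (add not E, not (D and E)):
                    not (D and E): β-rule — branch into not D  //  not E.
                      branch 1.2.1.1.2.1 (add not D):
                        × closes — contains both D and not D.
                      branch 1.2.1.1.2.2 (add not E):
                        ○ open, literals {C=1, D=1, E=0}.
              branch 1.2.1.2 (add not not not D, not (E iff (D and E))):
                not not not D: drop double negation, giving not D.
                not (E iff (D and E)): β-rule — branch into E, not (D and E)  //  not E, (D and E).
                  branch 1.2.1.2.1 (add E, not (D and E)):
                    not (D and E): β-rule — branch into not D  //  not E.
                      branch 1.2.1.2.1.1 (add not D):
                        ○ open, literals {C=1, D=0, E=1}.
                      branch 1.2.1.2.1.2 (add not E):
                        × closes — contains both E and not E.
                  branch 1.2.1.2.2 (add not E, (D and E)):
                    (D and E): α-rule — add D, E.
                    × closes — contains both D and not D.
          branch 1.2.2 (add D):
            ○ open, literals {C=1, D=1}.
  branch 2 (add not ((E or not B) implies C), not ((not not D iff (E iff (D and E))) or D)):
    not ((E or not B) implies C): α-rule — add (E or not B), not C.
    not ((not not D iff (E iff (D and E))) or D): α-rule — add not (not not D iff (E iff (D and E))), not D.
    (E or not B): β-rule — branch into E  //  not B.
      branch 2.1 (add E):
        not (not not D iff (E iff (D and E))): β-rule — branch into not not D, not (E iff (D and E))  //  not not not D, (E iff (D and E)).
          branch 2.1.1 (add not not D, not (E iff (D and E))):
            not not D: drop double negation, giving D.
            × closes — contains both D and not D.
          branch 2.1.2 (add not not not D, (E iff (D and E))):
            not not not D: drop double negation, giving not D.
            (E iff (D and E)): β-rule — branch into E, (D and E)  //  not E, not (D and E).
              branch 2.1.2.1 (add E, (D and E)):
                (D and E): α-rule — add D, E.
                × closes — contains both D and not D.
              branch 2.1.2.2 (add not E, not (D and E)):
                × closes — contains both E and not E.
      branch 2.2 (add not B):
        not (not not D iff (E iff (D and E))): β-rule — branch into not not D, not (E iff (D and E))  //  not not not D, (E iff (D and E)).
          branch 2.2.1 (add not not D, not (E iff (D and E))):
            not not D: drop double negation, giving D.
            × closes — contains both D and not D.
          branch 2.2.2 (add not not not D, (E iff (D and E))):
            not not not D: drop double negation, giving not D.
            (E iff (D and E)): β-rule — branch into E, (D and E)  //  not E, not (D and E).
              branch 2.2.2.1 (add E, (D and E)):
                (D and E): α-rule — add D, E.
                × closes — contains both D and not D.
              branch 2.2.2.2 (add not E, not (D and E)):
                not (D and E): β-rule — branch into not D  //  not E.
                  branch 2.2.2.2.1 (add not D):
                    ○ open, literals {B=0, C=0, D=0, E=0}.
                  branch 2.2.2.2.2 (add not E):
                    ○ open, literals {B=0, C=0, D=0, E=0}.
12 branches closed, 8 open.
Each open branch fixes some atoms; the unmentioned ones are free. Counting distinct full assignments: branch {B=1, D=1, E=0} (A, C) contributes 4 new; branch {B=1, D=1, E=0} (A, C) contributes 0 new; branch {C=1, D=1, E=1} (A, B) contributes 4 new; branch {C=1, D=1, E=0} (A, B) contributes 2 new; branch {C=1, D=0, E=1} (A, B) contributes 4 new; branch {C=1, D=1} (A, B, E) contributes 0 new; branch {B=0, C=0, D=0, E=0} (A) contributes 2 new; branch {B=0, C=0, D=0, E=0} (A) contributes 0 new. Total: 16.

16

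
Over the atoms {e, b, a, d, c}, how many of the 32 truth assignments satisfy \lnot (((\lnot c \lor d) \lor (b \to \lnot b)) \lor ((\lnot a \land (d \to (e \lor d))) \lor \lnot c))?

Initial set: {\lnot (((\lnot c \lor d) \lor (b \to \lnot b)) \lor ((\lnot a \land (d \to (e \lor d))) \lor \lnot c))}.
\lnot (((\lnot c \lor d) \lor (b \to \lnot b)) \lor ((\lnot a \land (d \to (e \lor d))) \lor \lnot c)): α-rule — add \lnot ((\lnot c \lor d) \lor (b \to \lnot b)), \lnot ((\lnot a \land (d \to (e \lor d))) \lor \lnot c).
\lnot ((\lnot c \lor d) \lor (b \to \lnot b)): α-rule — add \lnot (\lnot c \lor d), \lnot (b \to \lnot b).
\lnot ((\lnot a \land (d \to (e \lor d))) \lor \lnot c): α-rule — add \lnot (\lnot a \land (d \to (e \lor d))), \lnot \lnot c.
\lnot (\lnot c \lor d): α-rule — add \lnot \lnot c, \lnot d.
\lnot (b \to \lnot b): α-rule — add b, \lnot \lnot b.
\lnot (\lnot a \land (d \to (e \lor d))): β-rule — branch into \lnot \lnot a  //  \lnot (d \to (e \lor d)).
  branch 1 (add \lnot \lnot a):
    ○ open, literals {a=true, b=true, c=true, d=false}.
  branch 2 (add \lnot (d \to (e \lor d))):
    \lnot (d \to (e \lor d)): α-rule — add d, \lnot (e \lor d).
    × closes — contains both d and \lnot d.
1 branch closed, 1 open.
Each open branch fixes some atoms; the unmentioned ones are free. Counting distinct full assignments: branch {a=true, b=true, c=true, d=false} (e) contributes 2 new. Total: 2.

2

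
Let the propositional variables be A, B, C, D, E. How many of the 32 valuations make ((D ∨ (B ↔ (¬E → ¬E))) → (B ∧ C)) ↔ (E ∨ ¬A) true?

Initial set: {(((D ∨ (B ↔ (¬E → ¬E))) → (B ∧ C)) ↔ (E ∨ ¬A))}.
(((D ∨ (B ↔ (¬E → ¬E))) → (B ∧ C)) ↔ (E ∨ ¬A)): β-rule — branch into ((D ∨ (B ↔ (¬E → ¬E))) → (B ∧ C)), (E ∨ ¬A)  //  ¬((D ∨ (B ↔ (¬E → ¬E))) → (B ∧ C)), ¬(E ∨ ¬A).
  branch 1 (add ((D ∨ (B ↔ (¬E → ¬E))) → (B ∧ C)), (E ∨ ¬A)):
    ((D ∨ (B ↔ (¬E → ¬E))) → (B ∧ C)): β-rule — branch into ¬(D ∨ (B ↔ (¬E → ¬E)))  //  (B ∧ C).
      branch 1.1 (add ¬(D ∨ (B ↔ (¬E → ¬E)))):
        ¬(D ∨ (B ↔ (¬E → ¬E))): α-rule — add ¬D, ¬(B ↔ (¬E → ¬E)).
        (E ∨ ¬A): β-rule — branch into E  //  ¬A.
          branch 1.1.1 (add E):
            ¬(B ↔ (¬E → ¬E)): β-rule — branch into B, ¬(¬E → ¬E)  //  ¬B, (¬E → ¬E).
              branch 1.1.1.1 (add B, ¬(¬E → ¬E)):
                ¬(¬E → ¬E): α-rule — add ¬E, ¬¬E.
                × closes — contains both E and ¬E.
              branch 1.1.1.2 (add ¬B, (¬E → ¬E)):
                (¬E → ¬E): β-rule — branch into ¬¬E  //  ¬E.
                  branch 1.1.1.2.1 (add ¬¬E):
                    ○ open, literals {B=0, D=0, E=1}.
                  branch 1.1.1.2.2 (add ¬E):
                    × closes — contains both E and ¬E.
          branch 1.1.2 (add ¬A):
            ¬(B ↔ (¬E → ¬E)): β-rule — branch into B, ¬(¬E → ¬E)  //  ¬B, (¬E → ¬E).
              branch 1.1.2.1 (add B, ¬(¬E → ¬E)):
                ¬(¬E → ¬E): α-rule — add ¬E, ¬¬E.
                × closes — contains both E and ¬E.
              branch 1.1.2.2 (add ¬B, (¬E → ¬E)):
                (¬E → ¬E): β-rule — branch into ¬¬E  //  ¬E.
                  branch 1.1.2.2.1 (add ¬¬E):
                    ○ open, literals {A=0, B=0, D=0, E=1}.
                  branch 1.1.2.2.2 (add ¬E):
                    ○ open, literals {A=0, B=0, D=0, E=0}.
      branch 1.2 (add (B ∧ C)):
        (B ∧ C): α-rule — add B, C.
        (E ∨ ¬A): β-rule — branch into E  //  ¬A.
          branch 1.2.1 (add E):
            ○ open, literals {B=1, C=1, E=1}.
          branch 1.2.2 (add ¬A):
            ○ open, literals {A=0, B=1, C=1}.
  branch 2 (add ¬((D ∨ (B ↔ (¬E → ¬E))) → (B ∧ C)), ¬(E ∨ ¬A)):
    ¬((D ∨ (B ↔ (¬E → ¬E))) → (B ∧ C)): α-rule — add (D ∨ (B ↔ (¬E → ¬E))), ¬(B ∧ C).
    ¬(E ∨ ¬A): α-rule — add ¬E, ¬¬A.
    (D ∨ (B ↔ (¬E → ¬E))): β-rule — branch into D  //  (B ↔ (¬E → ¬E)).
      branch 2.1 (add D):
        ¬(B ∧ C): β-rule — branch into ¬B  //  ¬C.
          branch 2.1.1 (add ¬B):
            ○ open, literals {A=1, B=0, D=1, E=0}.
          branch 2.1.2 (add ¬C):
            ○ open, literals {A=1, C=0, D=1, E=0}.
      branch 2.2 (add (B ↔ (¬E → ¬E))):
        ¬(B ∧ C): β-rule — branch into ¬B  //  ¬C.
          branch 2.2.1 (add ¬B):
            (B ↔ (¬E → ¬E)): β-rule — branch into B, (¬E → ¬E)  //  ¬B, ¬(¬E → ¬E).
              branch 2.2.1.1 (add B, (¬E → ¬E)):
                × closes — contains both B and ¬B.
              branch 2.2.1.2 (add ¬B, ¬(¬E → ¬E)):
                ¬(¬E → ¬E): α-rule — add ¬E, ¬¬E.
                × closes — contains both E and ¬E.
          branch 2.2.2 (add ¬C):
            (B ↔ (¬E → ¬E)): β-rule — branch into B, (¬E → ¬E)  //  ¬B, ¬(¬E → ¬E).
              branch 2.2.2.1 (add B, (¬E → ¬E)):
                (¬E → ¬E): β-rule — branch into ¬¬E  //  ¬E.
                  branch 2.2.2.1.1 (add ¬¬E):
                    × closes — contains both E and ¬E.
                  branch 2.2.2.1.2 (add ¬E):
                    ○ open, literals {A=1, B=1, C=0, E=0}.
              branch 2.2.2.2 (add ¬B, ¬(¬E → ¬E)):
                ¬(¬E → ¬E): α-rule — add ¬E, ¬¬E.
                × closes — contains both E and ¬E.
7 branches closed, 8 open.
Each open branch fixes some atoms; the unmentioned ones are free. Counting distinct full assignments: branch {B=0, D=0, E=1} (A, C) contributes 4 new; branch {A=0, B=0, D=0, E=1} (C) contributes 0 new; branch {A=0, B=0, D=0, E=0} (C) contributes 2 new; branch {B=1, C=1, E=1} (A, D) contributes 4 new; branch {A=0, B=1, C=1} (D, E) contributes 2 new; branch {A=1, B=0, D=1, E=0} (C) contributes 2 new; branch {A=1, C=0, D=1, E=0} (B) contributes 1 new; branch {A=1, B=1, C=0, E=0} (D) contributes 1 new. Total: 16.

16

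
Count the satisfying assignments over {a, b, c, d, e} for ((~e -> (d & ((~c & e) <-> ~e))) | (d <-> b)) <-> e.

Initial set: {(((~e -> (d & ((~c & e) <-> ~e))) | (d <-> b)) <-> e)}.
(((~e -> (d & ((~c & e) <-> ~e))) | (d <-> b)) <-> e): β-rule — branch into ((~e -> (d & ((~c & e) <-> ~e))) | (d <-> b)), e  //  ~((~e -> (d & ((~c & e) <-> ~e))) | (d <-> b)), ~e.
  branch 1 (add ((~e -> (d & ((~c & e) <-> ~e))) | (d <-> b)), e):
    ((~e -> (d & ((~c & e) <-> ~e))) | (d <-> b)): β-rule — branch into (~e -> (d & ((~c & e) <-> ~e)))  //  (d <-> b).
      branch 1.1 (add (~e -> (d & ((~c & e) <-> ~e)))):
        (~e -> (d & ((~c & e) <-> ~e))): β-rule — branch into ~~e  //  (d & ((~c & e) <-> ~e)).
          branch 1.1.1 (add ~~e):
            ○ open, literals {e=true}.
          branch 1.1.2 (add (d & ((~c & e) <-> ~e))):
            (d & ((~c & e) <-> ~e)): α-rule — add d, ((~c & e) <-> ~e).
            ((~c & e) <-> ~e): β-rule — branch into (~c & e), ~e  //  ~(~c & e), ~~e.
              branch 1.1.2.1 (add (~c & e), ~e):
                × closes — contains both e and ~e.
              branch 1.1.2.2 (add ~(~c & e), ~~e):
                ~(~c & e): β-rule — branch into ~~c  //  ~e.
                  branch 1.1.2.2.1 (add ~~c):
                    ○ open, literals {c=true, d=true, e=true}.
                  branch 1.1.2.2.2 (add ~e):
                    × closes — contains both e and ~e.
      branch 1.2 (add (d <-> b)):
        (d <-> b): β-rule — branch into d, b  //  ~d, ~b.
          branch 1.2.1 (add d, b):
            ○ open, literals {b=true, d=true, e=true}.
          branch 1.2.2 (add ~d, ~b):
            ○ open, literals {b=false, d=false, e=true}.
  branch 2 (add ~((~e -> (d & ((~c & e) <-> ~e))) | (d <-> b)), ~e):
    ~((~e -> (d & ((~c & e) <-> ~e))) | (d <-> b)): α-rule — add ~(~e -> (d & ((~c & e) <-> ~e))), ~(d <-> b).
    ~(~e -> (d & ((~c & e) <-> ~e))): α-rule — add ~e, ~(d & ((~c & e) <-> ~e)).
    ~(d <-> b): β-rule — branch into d, ~b  //  ~d, b.
      branch 2.1 (add d, ~b):
        ~(d & ((~c & e) <-> ~e)): β-rule — branch into ~d  //  ~((~c & e) <-> ~e).
          branch 2.1.1 (add ~d):
            × closes — contains both d and ~d.
          branch 2.1.2 (add ~((~c & e) <-> ~e)):
            ~((~c & e) <-> ~e): β-rule — branch into (~c & e), ~~e  //  ~(~c & e), ~e.
              branch 2.1.2.1 (add (~c & e), ~~e):
                × closes — contains both e and ~e.
              branch 2.1.2.2 (add ~(~c & e), ~e):
                ~(~c & e): β-rule — branch into ~~c  //  ~e.
                  branch 2.1.2.2.1 (add ~~c):
                    ○ open, literals {b=false, c=true, d=true, e=false}.
                  branch 2.1.2.2.2 (add ~e):
                    ○ open, literals {b=false, d=true, e=false}.
      branch 2.2 (add ~d, b):
        ~(d & ((~c & e) <-> ~e)): β-rule — branch into ~d  //  ~((~c & e) <-> ~e).
          branch 2.2.1 (add ~d):
            ○ open, literals {b=true, d=false, e=false}.
          branch 2.2.2 (add ~((~c & e) <-> ~e)):
            ~((~c & e) <-> ~e): β-rule — branch into (~c & e), ~~e  //  ~(~c & e), ~e.
              branch 2.2.2.1 (add (~c & e), ~~e):
                × closes — contains both e and ~e.
              branch 2.2.2.2 (add ~(~c & e), ~e):
                ~(~c & e): β-rule — branch into ~~c  //  ~e.
                  branch 2.2.2.2.1 (add ~~c):
                    ○ open, literals {b=true, c=true, d=false, e=false}.
                  branch 2.2.2.2.2 (add ~e):
                    ○ open, literals {b=true, d=false, e=false}.
5 branches closed, 9 open.
Each open branch fixes some atoms; the unmentioned ones are free. Counting distinct full assignments: branch {e=true} (a, b, c, d) contributes 16 new; branch {c=true, d=true, e=true} (a, b) contributes 0 new; branch {b=true, d=true, e=true} (a, c) contributes 0 new; branch {b=false, d=false, e=true} (a, c) contributes 0 new; branch {b=false, c=true, d=true, e=false} (a) contributes 2 new; branch {b=false, d=true, e=false} (a, c) contributes 2 new; branch {b=true, d=false, e=false} (a, c) contributes 4 new; branch {b=true, c=true, d=false, e=false} (a) contributes 0 new; branch {b=true, d=false, e=false} (a, c) contributes 0 new. Total: 24.

24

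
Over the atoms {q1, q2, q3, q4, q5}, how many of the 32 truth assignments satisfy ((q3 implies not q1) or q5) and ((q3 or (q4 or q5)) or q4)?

24

Initial set: {T (((q3 implies not q1) or q5) and ((q3 or (q4 or q5)) or q4))}.
T (((q3 implies not q1) or q5) and ((q3 or (q4 or q5)) or q4)): α-rule — add T ((q3 implies not q1) or q5), T ((q3 or (q4 or q5)) or q4).
T ((q3 implies not q1) or q5): β-rule — branch into T (q3 implies not q1)  //  T q5.
  branch 1 (add T (q3 implies not q1)):
    T ((q3 or (q4 or q5)) or q4): β-rule — branch into T (q3 or (q4 or q5))  //  T q4.
      branch 1.1 (add T (q3 or (q4 or q5))):
        T (q3 implies not q1): β-rule — branch into F q3  //  T not q1.
          branch 1.1.1 (add F q3):
            T (q3 or (q4 or q5)): β-rule — branch into T q3  //  T (q4 or q5).
              branch 1.1.1.1 (add T q3):
                × closes — contains both q3 and not q3.
              branch 1.1.1.2 (add T (q4 or q5)):
                T (q4 or q5): β-rule — branch into T q4  //  T q5.
                  branch 1.1.1.2.1 (add T q4):
                    ○ open, literals {q3=F, q4=T}.
                  branch 1.1.1.2.2 (add T q5):
                    ○ open, literals {q3=F, q5=T}.
          branch 1.1.2 (add T not q1):
            T (q3 or (q4 or q5)): β-rule — branch into T q3  //  T (q4 or q5).
              branch 1.1.2.1 (add T q3):
                ○ open, literals {q1=F, q3=T}.
              branch 1.1.2.2 (add T (q4 or q5)):
                T (q4 or q5): β-rule — branch into T q4  //  T q5.
                  branch 1.1.2.2.1 (add T q4):
                    ○ open, literals {q1=F, q4=T}.
                  branch 1.1.2.2.2 (add T q5):
                    ○ open, literals {q1=F, q5=T}.
      branch 1.2 (add T q4):
        T (q3 implies not q1): β-rule — branch into F q3  //  T not q1.
          branch 1.2.1 (add F q3):
            ○ open, literals {q3=F, q4=T}.
          branch 1.2.2 (add T not q1):
            ○ open, literals {q1=F, q4=T}.
  branch 2 (add T q5):
    T ((q3 or (q4 or q5)) or q4): β-rule — branch into T (q3 or (q4 or q5))  //  T q4.
      branch 2.1 (add T (q3 or (q4 or q5))):
        T (q3 or (q4 or q5)): β-rule — branch into T q3  //  T (q4 or q5).
          branch 2.1.1 (add T q3):
            ○ open, literals {q3=T, q5=T}.
          branch 2.1.2 (add T (q4 or q5)):
            T (q4 or q5): β-rule — branch into T q4  //  T q5.
              branch 2.1.2.1 (add T q4):
                ○ open, literals {q4=T, q5=T}.
              branch 2.1.2.2 (add T q5):
                ○ open, literals {q5=T}.
      branch 2.2 (add T q4):
        ○ open, literals {q4=T, q5=T}.
1 branch closed, 11 open.
Each open branch fixes some atoms; the unmentioned ones are free. Counting distinct full assignments: branch {q3=F, q4=T} (q1, q2, q5) contributes 8 new; branch {q3=F, q5=T} (q1, q2, q4) contributes 4 new; branch {q1=F, q3=T} (q2, q4, q5) contributes 8 new; branch {q1=F, q4=T} (q2, q3, q5) contributes 0 new; branch {q1=F, q5=T} (q2, q3, q4) contributes 0 new; branch {q3=F, q4=T} (q1, q2, q5) contributes 0 new; branch {q1=F, q4=T} (q2, q3, q5) contributes 0 new; branch {q3=T, q5=T} (q1, q2, q4) contributes 4 new; branch {q4=T, q5=T} (q1, q2, q3) contributes 0 new; branch {q5=T} (q1, q2, q3, q4) contributes 0 new; branch {q4=T, q5=T} (q1, q2, q3) contributes 0 new. Total: 24.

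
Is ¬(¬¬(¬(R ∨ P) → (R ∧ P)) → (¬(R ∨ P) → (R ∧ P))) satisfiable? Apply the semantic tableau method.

Initial set: {¬(¬¬(¬(R ∨ P) → (R ∧ P)) → (¬(R ∨ P) → (R ∧ P)))}.
¬(¬¬(¬(R ∨ P) → (R ∧ P)) → (¬(R ∨ P) → (R ∧ P))): α-rule — add ¬¬(¬(R ∨ P) → (R ∧ P)), ¬(¬(R ∨ P) → (R ∧ P)).
¬¬(¬(R ∨ P) → (R ∧ P)): drop double negation, giving (¬(R ∨ P) → (R ∧ P)).
¬(¬(R ∨ P) → (R ∧ P)): α-rule — add ¬(R ∨ P), ¬(R ∧ P).
¬(R ∨ P): α-rule — add ¬R, ¬P.
(¬(R ∨ P) → (R ∧ P)): β-rule — branch into ¬¬(R ∨ P)  //  (R ∧ P).
  branch 1 (add ¬¬(R ∨ P)):
    ¬(R ∧ P): β-rule — branch into ¬R  //  ¬P.
      branch 1.1 (add ¬R):
        ¬¬(R ∨ P): β-rule — branch into R  //  P.
          branch 1.1.1 (add R):
            × closes — contains both R and ¬R.
          branch 1.1.2 (add P):
            × closes — contains both P and ¬P.
      branch 1.2 (add ¬P):
        ¬¬(R ∨ P): β-rule — branch into R  //  P.
          branch 1.2.1 (add R):
            × closes — contains both R and ¬R.
          branch 1.2.2 (add P):
            × closes — contains both P and ¬P.
  branch 2 (add (R ∧ P)):
    (R ∧ P): α-rule — add R, P.
    × closes — contains both R and ¬R.
All 5 branches close.
Every branch closed; the formula is unsatisfiable.

Unsatisfiable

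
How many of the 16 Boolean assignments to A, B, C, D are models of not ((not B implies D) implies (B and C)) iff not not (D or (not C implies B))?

10

Initial set: {T (not ((not B implies D) implies (B and C)) iff not not (D or (not C implies B)))}.
T (not ((not B implies D) implies (B and C)) iff not not (D or (not C implies B))): β-rule — branch into T not ((not B implies D) implies (B and C)), T not not (D or (not C implies B))  //  F not ((not B implies D) implies (B and C)), F not not (D or (not C implies B)).
  branch 1 (add T not ((not B implies D) implies (B and C)), T not not (D or (not C implies B))):
    T not ((not B implies D) implies (B and C)): α-rule — add T (not B implies D), F (B and C).
    T not not (D or (not C implies B)): drop double negation, giving T (D or (not C implies B)).
    T (not B implies D): β-rule — branch into F not B  //  T D.
      branch 1.1 (add F not B):
        F (B and C): β-rule — branch into F B  //  F C.
          branch 1.1.1 (add F B):
            × closes — contains both B and not B.
          branch 1.1.2 (add F C):
            T (D or (not C implies B)): β-rule — branch into T D  //  T (not C implies B).
              branch 1.1.2.1 (add T D):
                ○ open, literals {B=1, C=0, D=1}.
              branch 1.1.2.2 (add T (not C implies B)):
                T (not C implies B): β-rule — branch into F not C  //  T B.
                  branch 1.1.2.2.1 (add F not C):
                    × closes — contains both C and not C.
                  branch 1.1.2.2.2 (add T B):
                    ○ open, literals {B=1, C=0}.
      branch 1.2 (add T D):
        F (B and C): β-rule — branch into F B  //  F C.
          branch 1.2.1 (add F B):
            T (D or (not C implies B)): β-rule — branch into T D  //  T (not C implies B).
              branch 1.2.1.1 (add T D):
                ○ open, literals {B=0, D=1}.
              branch 1.2.1.2 (add T (not C implies B)):
                T (not C implies B): β-rule — branch into F not C  //  T B.
                  branch 1.2.1.2.1 (add F not C):
                    ○ open, literals {B=0, C=1, D=1}.
                  branch 1.2.1.2.2 (add T B):
                    × closes — contains both B and not B.
          branch 1.2.2 (add F C):
            T (D or (not C implies B)): β-rule — branch into T D  //  T (not C implies B).
              branch 1.2.2.1 (add T D):
                ○ open, literals {C=0, D=1}.
              branch 1.2.2.2 (add T (not C implies B)):
                T (not C implies B): β-rule — branch into F not C  //  T B.
                  branch 1.2.2.2.1 (add F not C):
                    × closes — contains both C and not C.
                  branch 1.2.2.2.2 (add T B):
                    ○ open, literals {B=1, C=0, D=1}.
  branch 2 (add F not ((not B implies D) implies (B and C)), F not not (D or (not C implies B))):
    F not not (D or (not C implies B)): drop double negation, giving F (D or (not C implies B)).
    F (D or (not C implies B)): α-rule — add F D, F (not C implies B).
    F (not C implies B): α-rule — add T not C, F B.
    F not ((not B implies D) implies (B and C)): β-rule — branch into F (not B implies D)  //  T (B and C).
      branch 2.1 (add F (not B implies D)):
        F (not B implies D): α-rule — add T not B, F D.
        ○ open, literals {B=0, C=0, D=0}.
      branch 2.2 (add T (B and C)):
        T (B and C): α-rule — add T B, T C.
        × closes — contains both B and not B.
5 branches closed, 7 open.
Each open branch fixes some atoms; the unmentioned ones are free. Counting distinct full assignments: branch {B=1, C=0, D=1} (A) contributes 2 new; branch {B=1, C=0} (A, D) contributes 2 new; branch {B=0, D=1} (A, C) contributes 4 new; branch {B=0, C=1, D=1} (A) contributes 0 new; branch {C=0, D=1} (A, B) contributes 0 new; branch {B=1, C=0, D=1} (A) contributes 0 new; branch {B=0, C=0, D=0} (A) contributes 2 new. Total: 10.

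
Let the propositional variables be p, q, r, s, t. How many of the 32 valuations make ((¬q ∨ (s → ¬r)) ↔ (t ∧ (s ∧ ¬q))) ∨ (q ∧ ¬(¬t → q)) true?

8

Initial set: {(((¬q ∨ (s → ¬r)) ↔ (t ∧ (s ∧ ¬q))) ∨ (q ∧ ¬(¬t → q)))}.
(((¬q ∨ (s → ¬r)) ↔ (t ∧ (s ∧ ¬q))) ∨ (q ∧ ¬(¬t → q))): β-rule — branch into ((¬q ∨ (s → ¬r)) ↔ (t ∧ (s ∧ ¬q)))  //  (q ∧ ¬(¬t → q)).
  branch 1 (add ((¬q ∨ (s → ¬r)) ↔ (t ∧ (s ∧ ¬q)))):
    ((¬q ∨ (s → ¬r)) ↔ (t ∧ (s ∧ ¬q))): β-rule — branch into (¬q ∨ (s → ¬r)), (t ∧ (s ∧ ¬q))  //  ¬(¬q ∨ (s → ¬r)), ¬(t ∧ (s ∧ ¬q)).
      branch 1.1 (add (¬q ∨ (s → ¬r)), (t ∧ (s ∧ ¬q))):
        (t ∧ (s ∧ ¬q)): α-rule — add t, (s ∧ ¬q).
        (s ∧ ¬q): α-rule — add s, ¬q.
        (¬q ∨ (s → ¬r)): β-rule — branch into ¬q  //  (s → ¬r).
          branch 1.1.1 (add ¬q):
            ○ open, literals {q=0, s=1, t=1}.
          branch 1.1.2 (add (s → ¬r)):
            (s → ¬r): β-rule — branch into ¬s  //  ¬r.
              branch 1.1.2.1 (add ¬s):
                × closes — contains both s and ¬s.
              branch 1.1.2.2 (add ¬r):
                ○ open, literals {q=0, r=0, s=1, t=1}.
      branch 1.2 (add ¬(¬q ∨ (s → ¬r)), ¬(t ∧ (s ∧ ¬q))):
        ¬(¬q ∨ (s → ¬r)): α-rule — add ¬¬q, ¬(s → ¬r).
        ¬(s → ¬r): α-rule — add s, ¬¬r.
        ¬(t ∧ (s ∧ ¬q)): β-rule — branch into ¬t  //  ¬(s ∧ ¬q).
          branch 1.2.1 (add ¬t):
            ○ open, literals {q=1, r=1, s=1, t=0}.
          branch 1.2.2 (add ¬(s ∧ ¬q)):
            ¬(s ∧ ¬q): β-rule — branch into ¬s  //  ¬¬q.
              branch 1.2.2.1 (add ¬s):
                × closes — contains both s and ¬s.
              branch 1.2.2.2 (add ¬¬q):
                ○ open, literals {q=1, r=1, s=1}.
  branch 2 (add (q ∧ ¬(¬t → q))):
    (q ∧ ¬(¬t → q)): α-rule — add q, ¬(¬t → q).
    ¬(¬t → q): α-rule — add ¬t, ¬q.
    × closes — contains both q and ¬q.
3 branches closed, 4 open.
Each open branch fixes some atoms; the unmentioned ones are free. Counting distinct full assignments: branch {q=0, s=1, t=1} (p, r) contributes 4 new; branch {q=0, r=0, s=1, t=1} (p) contributes 0 new; branch {q=1, r=1, s=1, t=0} (p) contributes 2 new; branch {q=1, r=1, s=1} (p, t) contributes 2 new. Total: 8.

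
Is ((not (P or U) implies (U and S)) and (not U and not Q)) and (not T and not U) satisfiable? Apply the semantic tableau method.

Initial set: {(((not (P or U) implies (U and S)) and (not U and not Q)) and (not T and not U))}.
(((not (P or U) implies (U and S)) and (not U and not Q)) and (not T and not U)): α-rule — add ((not (P or U) implies (U and S)) and (not U and not Q)), (not T and not U).
((not (P or U) implies (U and S)) and (not U and not Q)): α-rule — add (not (P or U) implies (U and S)), (not U and not Q).
(not T and not U): α-rule — add not T, not U.
(not U and not Q): α-rule — add not U, not Q.
(not (P or U) implies (U and S)): β-rule — branch into not not (P or U)  //  (U and S).
  branch 1 (add not not (P or U)):
    not not (P or U): β-rule — branch into P  //  U.
      branch 1.1 (add P):
        ○ open, literals {P=true, Q=false, T=false, U=false}.
      branch 1.2 (add U):
        × closes — contains both U and not U.
  branch 2 (add (U and S)):
    (U and S): α-rule — add U, S.
    × closes — contains both U and not U.
2 branches closed, 1 open.
An open branch gives a satisfying assignment: P=true, Q=false, T=false, U=false.

Satisfiable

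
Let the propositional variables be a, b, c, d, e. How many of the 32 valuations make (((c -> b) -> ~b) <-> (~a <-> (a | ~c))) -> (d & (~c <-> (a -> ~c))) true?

22

Initial set: {T ((((c -> b) -> ~b) <-> (~a <-> (a | ~c))) -> (d & (~c <-> (a -> ~c))))}.
T ((((c -> b) -> ~b) <-> (~a <-> (a | ~c))) -> (d & (~c <-> (a -> ~c)))): β-rule — branch into F (((c -> b) -> ~b) <-> (~a <-> (a | ~c)))  //  T (d & (~c <-> (a -> ~c))).
  branch 1 (add F (((c -> b) -> ~b) <-> (~a <-> (a | ~c)))):
    F (((c -> b) -> ~b) <-> (~a <-> (a | ~c))): β-rule — branch into T ((c -> b) -> ~b), F (~a <-> (a | ~c))  //  F ((c -> b) -> ~b), T (~a <-> (a | ~c)).
      branch 1.1 (add T ((c -> b) -> ~b), F (~a <-> (a | ~c))):
        T ((c -> b) -> ~b): β-rule — branch into F (c -> b)  //  T ~b.
          branch 1.1.1 (add F (c -> b)):
            F (c -> b): α-rule — add T c, F b.
            F (~a <-> (a | ~c)): β-rule — branch into T ~a, F (a | ~c)  //  F ~a, T (a | ~c).
              branch 1.1.1.1 (add T ~a, F (a | ~c)):
                F (a | ~c): α-rule — add F a, F ~c.
                ○ open, literals {a=0, b=0, c=1}.
              branch 1.1.1.2 (add F ~a, T (a | ~c)):
                T (a | ~c): β-rule — branch into T a  //  T ~c.
                  branch 1.1.1.2.1 (add T a):
                    ○ open, literals {a=1, b=0, c=1}.
                  branch 1.1.1.2.2 (add T ~c):
                    × closes — contains both c and ~c.
          branch 1.1.2 (add T ~b):
            F (~a <-> (a | ~c)): β-rule — branch into T ~a, F (a | ~c)  //  F ~a, T (a | ~c).
              branch 1.1.2.1 (add T ~a, F (a | ~c)):
                F (a | ~c): α-rule — add F a, F ~c.
                ○ open, literals {a=0, b=0, c=1}.
              branch 1.1.2.2 (add F ~a, T (a | ~c)):
                T (a | ~c): β-rule — branch into T a  //  T ~c.
                  branch 1.1.2.2.1 (add T a):
                    ○ open, literals {a=1, b=0}.
                  branch 1.1.2.2.2 (add T ~c):
                    ○ open, literals {a=1, b=0, c=0}.
      branch 1.2 (add F ((c -> b) -> ~b), T (~a <-> (a | ~c))):
        F ((c -> b) -> ~b): α-rule — add T (c -> b), F ~b.
        T (~a <-> (a | ~c)): β-rule — branch into T ~a, T (a | ~c)  //  F ~a, F (a | ~c).
          branch 1.2.1 (add T ~a, T (a | ~c)):
            T (c -> b): β-rule — branch into F c  //  T b.
              branch 1.2.1.1 (add F c):
                T (a | ~c): β-rule — branch into T a  //  T ~c.
                  branch 1.2.1.1.1 (add T a):
                    × closes — contains both a and ~a.
                  branch 1.2.1.1.2 (add T ~c):
                    ○ open, literals {a=0, b=1, c=0}.
              branch 1.2.1.2 (add T b):
                T (a | ~c): β-rule — branch into T a  //  T ~c.
                  branch 1.2.1.2.1 (add T a):
                    × closes — contains both a and ~a.
                  branch 1.2.1.2.2 (add T ~c):
                    ○ open, literals {a=0, b=1, c=0}.
          branch 1.2.2 (add F ~a, F (a | ~c)):
            F (a | ~c): α-rule — add F a, F ~c.
            × closes — contains both a and ~a.
  branch 2 (add T (d & (~c <-> (a -> ~c)))):
    T (d & (~c <-> (a -> ~c))): α-rule — add T d, T (~c <-> (a -> ~c)).
    T (~c <-> (a -> ~c)): β-rule — branch into T ~c, T (a -> ~c)  //  F ~c, F (a -> ~c).
      branch 2.1 (add T ~c, T (a -> ~c)):
        T (a -> ~c): β-rule — branch into F a  //  T ~c.
          branch 2.1.1 (add F a):
            ○ open, literals {a=0, c=0, d=1}.
          branch 2.1.2 (add T ~c):
            ○ open, literals {c=0, d=1}.
      branch 2.2 (add F ~c, F (a -> ~c)):
        F (a -> ~c): α-rule — add T a, F ~c.
        ○ open, literals {a=1, c=1, d=1}.
4 branches closed, 10 open.
Each open branch fixes some atoms; the unmentioned ones are free. Counting distinct full assignments: branch {a=0, b=0, c=1} (d, e) contributes 4 new; branch {a=1, b=0, c=1} (d, e) contributes 4 new; branch {a=0, b=0, c=1} (d, e) contributes 0 new; branch {a=1, b=0} (c, d, e) contributes 4 new; branch {a=1, b=0, c=0} (d, e) contributes 0 new; branch {a=0, b=1, c=0} (d, e) contributes 4 new; branch {a=0, b=1, c=0} (d, e) contributes 0 new; branch {a=0, c=0, d=1} (b, e) contributes 2 new; branch {c=0, d=1} (a, b, e) contributes 2 new; branch {a=1, c=1, d=1} (b, e) contributes 2 new. Total: 22.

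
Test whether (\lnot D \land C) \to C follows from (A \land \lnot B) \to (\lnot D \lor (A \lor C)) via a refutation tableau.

Initial set: {T ((A \land \lnot B) \to (\lnot D \lor (A \lor C))); F ((\lnot D \land C) \to C)}.
F ((\lnot D \land C) \to C): α-rule — add T (\lnot D \land C), F C.
T (\lnot D \land C): α-rule — add T \lnot D, T C.
× closes — contains both C and \lnot C.
All 1 branch closes.
Every branch closed, so the premises entail the conclusion.

Yes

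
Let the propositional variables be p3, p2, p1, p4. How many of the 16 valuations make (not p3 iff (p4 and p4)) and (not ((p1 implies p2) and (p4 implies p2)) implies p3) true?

Initial set: {((not p3 iff (p4 and p4)) and (not ((p1 implies p2) and (p4 implies p2)) implies p3))}.
((not p3 iff (p4 and p4)) and (not ((p1 implies p2) and (p4 implies p2)) implies p3)): α-rule — add (not p3 iff (p4 and p4)), (not ((p1 implies p2) and (p4 implies p2)) implies p3).
(not p3 iff (p4 and p4)): β-rule — branch into not p3, (p4 and p4)  //  not not p3, not (p4 and p4).
  branch 1 (add not p3, (p4 and p4)):
    (p4 and p4): α-rule — add p4, p4.
    (not ((p1 implies p2) and (p4 implies p2)) implies p3): β-rule — branch into not not ((p1 implies p2) and (p4 implies p2))  //  p3.
      branch 1.1 (add not not ((p1 implies p2) and (p4 implies p2))):
        not not ((p1 implies p2) and (p4 implies p2)): α-rule — add (p1 implies p2), (p4 implies p2).
        (p1 implies p2): β-rule — branch into not p1  //  p2.
          branch 1.1.1 (add not p1):
            (p4 implies p2): β-rule — branch into not p4  //  p2.
              branch 1.1.1.1 (add not p4):
                × closes — contains both p4 and not p4.
              branch 1.1.1.2 (add p2):
                ○ open, literals {p1=0, p2=1, p3=0, p4=1}.
          branch 1.1.2 (add p2):
            (p4 implies p2): β-rule — branch into not p4  //  p2.
              branch 1.1.2.1 (add not p4):
                × closes — contains both p4 and not p4.
              branch 1.1.2.2 (add p2):
                ○ open, literals {p2=1, p3=0, p4=1}.
      branch 1.2 (add p3):
        × closes — contains both p3 and not p3.
  branch 2 (add not not p3, not (p4 and p4)):
    (not ((p1 implies p2) and (p4 implies p2)) implies p3): β-rule — branch into not not ((p1 implies p2) and (p4 implies p2))  //  p3.
      branch 2.1 (add not not ((p1 implies p2) and (p4 implies p2))):
        not not ((p1 implies p2) and (p4 implies p2)): α-rule — add (p1 implies p2), (p4 implies p2).
        not (p4 and p4): β-rule — branch into not p4  //  not p4.
          branch 2.1.1 (add not p4):
            (p1 implies p2): β-rule — branch into not p1  //  p2.
              branch 2.1.1.1 (add not p1):
                (p4 implies p2): β-rule — branch into not p4  //  p2.
                  branch 2.1.1.1.1 (add not p4):
                    ○ open, literals {p1=0, p3=1, p4=0}.
                  branch 2.1.1.1.2 (add p2):
                    ○ open, literals {p1=0, p2=1, p3=1, p4=0}.
              branch 2.1.1.2 (add p2):
                (p4 implies p2): β-rule — branch into not p4  //  p2.
                  branch 2.1.1.2.1 (add not p4):
                    ○ open, literals {p2=1, p3=1, p4=0}.
                  branch 2.1.1.2.2 (add p2):
                    ○ open, literals {p2=1, p3=1, p4=0}.
          branch 2.1.2 (add not p4):
            (p1 implies p2): β-rule — branch into not p1  //  p2.
              branch 2.1.2.1 (add not p1):
                (p4 implies p2): β-rule — branch into not p4  //  p2.
                  branch 2.1.2.1.1 (add not p4):
                    ○ open, literals {p1=0, p3=1, p4=0}.
                  branch 2.1.2.1.2 (add p2):
                    ○ open, literals {p1=0, p2=1, p3=1, p4=0}.
              branch 2.1.2.2 (add p2):
                (p4 implies p2): β-rule — branch into not p4  //  p2.
                  branch 2.1.2.2.1 (add not p4):
                    ○ open, literals {p2=1, p3=1, p4=0}.
                  branch 2.1.2.2.2 (add p2):
                    ○ open, literals {p2=1, p3=1, p4=0}.
      branch 2.2 (add p3):
        not (p4 and p4): β-rule — branch into not p4  //  not p4.
          branch 2.2.1 (add not p4):
            ○ open, literals {p3=1, p4=0}.
          branch 2.2.2 (add not p4):
            ○ open, literals {p3=1, p4=0}.
3 branches closed, 12 open.
Each open branch fixes some atoms; the unmentioned ones are free. Counting distinct full assignments: branch {p1=0, p2=1, p3=0, p4=1} (none free) contributes 1 new; branch {p2=1, p3=0, p4=1} (p1) contributes 1 new; branch {p1=0, p3=1, p4=0} (p2) contributes 2 new; branch {p1=0, p2=1, p3=1, p4=0} (none free) contributes 0 new; branch {p2=1, p3=1, p4=0} (p1) contributes 1 new; branch {p2=1, p3=1, p4=0} (p1) contributes 0 new; branch {p1=0, p3=1, p4=0} (p2) contributes 0 new; branch {p1=0, p2=1, p3=1, p4=0} (none free) contributes 0 new; branch {p2=1, p3=1, p4=0} (p1) contributes 0 new; branch {p2=1, p3=1, p4=0} (p1) contributes 0 new; branch {p3=1, p4=0} (p2, p1) contributes 1 new; branch {p3=1, p4=0} (p2, p1) contributes 0 new. Total: 6.

6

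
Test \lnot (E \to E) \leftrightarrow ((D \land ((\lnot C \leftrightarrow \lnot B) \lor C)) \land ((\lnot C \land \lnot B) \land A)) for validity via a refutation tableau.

Not valid

Assume the negation and expand:
Initial set: {\lnot (\lnot (E \to E) \leftrightarrow ((D \land ((\lnot C \leftrightarrow \lnot B) \lor C)) \land ((\lnot C \land \lnot B) \land A)))}.
\lnot (\lnot (E \to E) \leftrightarrow ((D \land ((\lnot C \leftrightarrow \lnot B) \lor C)) \land ((\lnot C \land \lnot B) \land A))): β-rule — branch into \lnot (E \to E), \lnot ((D \land ((\lnot C \leftrightarrow \lnot B) \lor C)) \land ((\lnot C \land \lnot B) \land A))  //  \lnot \lnot (E \to E), ((D \land ((\lnot C \leftrightarrow \lnot B) \lor C)) \land ((\lnot C \land \lnot B) \land A)).
  branch 1 (add \lnot (E \to E), \lnot ((D \land ((\lnot C \leftrightarrow \lnot B) \lor C)) \land ((\lnot C \land \lnot B) \land A))):
    \lnot (E \to E): α-rule — add E, \lnot E.
    × closes — contains both E and \lnot E.
  branch 2 (add \lnot \lnot (E \to E), ((D \land ((\lnot C \leftrightarrow \lnot B) \lor C)) \land ((\lnot C \land \lnot B) \land A))):
    ((D \land ((\lnot C \leftrightarrow \lnot B) \lor C)) \land ((\lnot C \land \lnot B) \land A)): α-rule — add (D \land ((\lnot C \leftrightarrow \lnot B) \lor C)), ((\lnot C \land \lnot B) \land A).
    (D \land ((\lnot C \leftrightarrow \lnot B) \lor C)): α-rule — add D, ((\lnot C \leftrightarrow \lnot B) \lor C).
    ((\lnot C \land \lnot B) \land A): α-rule — add (\lnot C \land \lnot B), A.
    (\lnot C \land \lnot B): α-rule — add \lnot C, \lnot B.
    \lnot \lnot (E \to E): β-rule — branch into \lnot E  //  E.
      branch 2.1 (add \lnot E):
        ((\lnot C \leftrightarrow \lnot B) \lor C): β-rule — branch into (\lnot C \leftrightarrow \lnot B)  //  C.
          branch 2.1.1 (add (\lnot C \leftrightarrow \lnot B)):
            (\lnot C \leftrightarrow \lnot B): β-rule — branch into \lnot C, \lnot B  //  \lnot \lnot C, \lnot \lnot B.
              branch 2.1.1.1 (add \lnot C, \lnot B):
                ○ open, literals {A=true, B=false, C=false, D=true, E=false}.
              branch 2.1.1.2 (add \lnot \lnot C, \lnot \lnot B):
                × closes — contains both C and \lnot C.
          branch 2.1.2 (add C):
            × closes — contains both C and \lnot C.
      branch 2.2 (add E):
        ((\lnot C \leftrightarrow \lnot B) \lor C): β-rule — branch into (\lnot C \leftrightarrow \lnot B)  //  C.
          branch 2.2.1 (add (\lnot C \leftrightarrow \lnot B)):
            (\lnot C \leftrightarrow \lnot B): β-rule — branch into \lnot C, \lnot B  //  \lnot \lnot C, \lnot \lnot B.
              branch 2.2.1.1 (add \lnot C, \lnot B):
                ○ open, literals {A=true, B=false, C=false, D=true, E=true}.
              branch 2.2.1.2 (add \lnot \lnot C, \lnot \lnot B):
                × closes — contains both C and \lnot C.
          branch 2.2.2 (add C):
            × closes — contains both C and \lnot C.
5 branches closed, 2 open.
An open branch gives a countermodel: A=true, B=false, C=false, D=true, E=false (unmentioned atoms arbitrary); under it the original formula is false.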